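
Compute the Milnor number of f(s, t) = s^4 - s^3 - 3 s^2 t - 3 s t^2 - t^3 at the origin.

6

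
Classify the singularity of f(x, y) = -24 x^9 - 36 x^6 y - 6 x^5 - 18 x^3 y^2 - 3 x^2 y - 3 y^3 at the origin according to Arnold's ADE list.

D_4

The Hessian of f at 0 is [[0, 0], [0, 0]] with rank 0, so corank 2. A Groebner basis of the Jacobian ideal J(f) in C{x,y} is {y^3, x^2 + 3*y^2, x*y}; counting standard monomials gives mu = 4. Corank 2; j^3 = -3*y*(x^2 + y^2) splits into three distinct lines over C (the quadratic factor has nonzero discriminant), so D_4.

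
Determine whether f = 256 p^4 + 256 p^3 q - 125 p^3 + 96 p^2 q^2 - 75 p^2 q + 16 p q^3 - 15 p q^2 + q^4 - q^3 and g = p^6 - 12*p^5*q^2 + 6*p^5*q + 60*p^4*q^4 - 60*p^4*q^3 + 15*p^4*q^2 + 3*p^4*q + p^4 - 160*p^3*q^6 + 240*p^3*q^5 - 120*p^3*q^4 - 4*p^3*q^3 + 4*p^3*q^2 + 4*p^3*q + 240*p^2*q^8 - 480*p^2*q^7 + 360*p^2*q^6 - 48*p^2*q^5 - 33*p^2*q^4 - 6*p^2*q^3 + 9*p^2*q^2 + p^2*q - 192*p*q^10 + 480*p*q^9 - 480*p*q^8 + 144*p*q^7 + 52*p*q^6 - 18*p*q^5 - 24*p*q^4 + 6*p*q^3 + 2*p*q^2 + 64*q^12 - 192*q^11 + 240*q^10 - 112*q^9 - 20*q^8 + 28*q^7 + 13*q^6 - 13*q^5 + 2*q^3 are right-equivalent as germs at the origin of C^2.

No.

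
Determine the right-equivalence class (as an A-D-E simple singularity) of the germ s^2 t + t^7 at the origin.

The Hessian of f at 0 has rank 0. Corank 2; j^3 = s^2*t has shape L^2 M (L != M), so D-series; mu = 8 gives D_8.

D_8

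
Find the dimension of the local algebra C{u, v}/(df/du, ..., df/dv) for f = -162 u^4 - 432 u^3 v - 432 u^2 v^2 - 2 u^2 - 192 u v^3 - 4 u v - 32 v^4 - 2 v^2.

The Hessian of f at 0 is [[-4, -4], [-4, -4]] with rank 1, so corank 1. A Groebner basis of the Jacobian ideal J(f) in C{u,v} is {v^3, u + v}; counting standard monomials gives mu = 3. Corank 1: A-series; mu = 3 gives A_3.

3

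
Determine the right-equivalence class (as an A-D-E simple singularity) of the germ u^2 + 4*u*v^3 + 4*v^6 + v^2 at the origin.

The Hessian of f at 0 is [[2, 0], [0, 2]] with rank 2, so corank 0. A Groebner basis of the Jacobian ideal J(f) in C{u,v} is {u, v}; counting standard monomials gives mu = 1. Corank 0: nondegenerate Morse point, so A_1.

A_{1}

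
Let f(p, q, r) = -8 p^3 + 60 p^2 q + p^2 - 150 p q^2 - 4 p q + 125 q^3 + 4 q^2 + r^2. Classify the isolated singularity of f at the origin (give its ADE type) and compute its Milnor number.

Type A_{2}, Milnor number mu = 2.

The Hessian of f at 0 has rank 2. Corank 1: A-series; mu = 2 gives A_2.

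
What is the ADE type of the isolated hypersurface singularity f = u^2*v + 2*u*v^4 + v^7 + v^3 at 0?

D4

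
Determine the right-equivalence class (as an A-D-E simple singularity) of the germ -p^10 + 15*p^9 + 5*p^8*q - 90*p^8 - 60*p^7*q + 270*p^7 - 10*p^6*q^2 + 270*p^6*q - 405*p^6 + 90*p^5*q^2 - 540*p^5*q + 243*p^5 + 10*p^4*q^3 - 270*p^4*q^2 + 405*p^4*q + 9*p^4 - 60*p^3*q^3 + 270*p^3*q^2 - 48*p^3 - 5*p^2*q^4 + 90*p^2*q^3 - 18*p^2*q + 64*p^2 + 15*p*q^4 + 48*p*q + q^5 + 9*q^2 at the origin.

The Hessian of f at 0 is [[128, 48], [48, 18]] with rank 1, so corank 1. A Groebner basis of the Jacobian ideal J(f) in C{p,q} is {16384*p/243 + q^3 - 32*q^2/9 + 2048*q/81, p^2 - 8*p/3 - q, p*q + 32*p/9 + 3*q^2/16 + 4*q/3}; counting standard monomials gives mu = 4. Corank 1: A-series; mu = 4 gives A_4.

A_{4}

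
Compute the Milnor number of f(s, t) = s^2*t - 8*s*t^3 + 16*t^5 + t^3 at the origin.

The Hessian of f at 0 has rank 0. Corank 2; j^3 = t*(s^2 + t^2) splits into three distinct lines over C (the quadratic factor has nonzero discriminant), so D_4.

4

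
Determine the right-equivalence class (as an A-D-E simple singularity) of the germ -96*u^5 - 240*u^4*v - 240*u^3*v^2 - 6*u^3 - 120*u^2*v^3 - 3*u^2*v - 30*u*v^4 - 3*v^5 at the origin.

The Hessian of f at 0 has rank 0. Corank 2; j^3 = -3*u^2*(2*u + v) has shape L^2 M (L != M), so D-series; mu = 6 gives D_6.

D6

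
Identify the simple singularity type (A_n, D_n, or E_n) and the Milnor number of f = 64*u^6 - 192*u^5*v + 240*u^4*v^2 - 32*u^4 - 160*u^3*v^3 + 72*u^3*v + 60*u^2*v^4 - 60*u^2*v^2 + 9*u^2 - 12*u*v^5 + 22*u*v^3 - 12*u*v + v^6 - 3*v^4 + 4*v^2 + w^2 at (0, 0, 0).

Type A_{3}, Milnor number mu = 3.

The Hessian of f at 0 is [[18, -12, 0], [-12, 8, 0], [0, 0, 2]] with rank 2, so corank 1. A Groebner basis of the Jacobian ideal J(f) in C{u,v,w} is {v^3, u - 2*v/3, w}; counting standard monomials gives mu = 3. Corank 1: A-series; mu = 3 gives A_3.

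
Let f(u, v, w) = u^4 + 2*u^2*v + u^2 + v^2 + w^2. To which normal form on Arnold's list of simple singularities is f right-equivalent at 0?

The Hessian of f at 0 is [[2, 0, 0], [0, 2, 0], [0, 0, 2]] with rank 3, so corank 0. A Groebner basis of the Jacobian ideal J(f) in C{u,v,w} is {u, v, w}; counting standard monomials gives mu = 1. Corank 0: nondegenerate Morse point, so A_1.

A_{1}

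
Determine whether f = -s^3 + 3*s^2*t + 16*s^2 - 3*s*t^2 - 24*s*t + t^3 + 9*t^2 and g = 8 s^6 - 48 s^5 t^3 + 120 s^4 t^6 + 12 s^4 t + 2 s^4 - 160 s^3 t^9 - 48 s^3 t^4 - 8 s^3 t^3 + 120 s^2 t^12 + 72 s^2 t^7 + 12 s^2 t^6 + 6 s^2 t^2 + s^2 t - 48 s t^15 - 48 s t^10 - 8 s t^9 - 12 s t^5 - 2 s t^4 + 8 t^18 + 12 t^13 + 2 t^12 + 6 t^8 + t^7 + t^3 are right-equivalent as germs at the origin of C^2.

The Hessian of f at 0 has rank 1. Corank 1: A-series; mu = 2 gives A_2. The Hessian of g at 0 has rank 0. Corank 2; j^3 = t*(s^2 + t^2) splits into three distinct lines over C (the quadratic factor has nonzero discriminant), so D_4. f is A_2 but g is D_4, hence not right-equivalent.

No.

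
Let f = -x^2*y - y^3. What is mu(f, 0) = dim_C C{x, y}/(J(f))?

4

The Hessian of f at 0 has rank 0. Corank 2; j^3 = -y*(x^2 + y^2) splits into three distinct lines over C (the quadratic factor has nonzero discriminant), so D_4.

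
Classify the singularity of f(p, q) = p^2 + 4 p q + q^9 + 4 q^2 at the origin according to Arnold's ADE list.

A_{8}

The Hessian of f at 0 is [[2, 4], [4, 8]] with rank 1, so corank 1. A Groebner basis of the Jacobian ideal J(f) in C{p,q} is {q^8, p + 2*q}; counting standard monomials gives mu = 8. Corank 1: A-series; mu = 8 gives A_8.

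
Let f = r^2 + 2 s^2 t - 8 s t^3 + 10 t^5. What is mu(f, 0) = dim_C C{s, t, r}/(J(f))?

The Hessian of f at 0 is [[0, 0, 0], [0, 0, 0], [0, 0, 2]] with rank 1, so corank 2. A Groebner basis of the Jacobian ideal J(f) in C{s,t,r} is {s^3, s^2*t, 2*s^2 + s*t^2, -s*t/2 + t^3, r}; counting standard monomials gives mu = 6. Corank 2; j^3 = 2*s^2*t has shape L^2 M (L != M), so D-series; mu = 6 gives D_6.

6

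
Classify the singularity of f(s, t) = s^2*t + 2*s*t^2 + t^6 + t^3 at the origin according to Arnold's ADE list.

D7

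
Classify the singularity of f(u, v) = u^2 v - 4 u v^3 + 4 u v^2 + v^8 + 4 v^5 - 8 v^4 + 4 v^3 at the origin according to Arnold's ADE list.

D_9

The Hessian of f at 0 has rank 0. Corank 2; j^3 = v*(u + 2*v)^2 has shape L^2 M (L != M), so D-series; mu = 9 gives D_9.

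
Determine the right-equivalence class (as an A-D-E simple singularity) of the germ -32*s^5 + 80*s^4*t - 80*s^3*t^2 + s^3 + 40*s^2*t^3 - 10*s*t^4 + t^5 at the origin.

E_{8}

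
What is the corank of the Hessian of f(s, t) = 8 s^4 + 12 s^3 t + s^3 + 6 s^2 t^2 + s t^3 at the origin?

2

Hessian at 0 has rank 0.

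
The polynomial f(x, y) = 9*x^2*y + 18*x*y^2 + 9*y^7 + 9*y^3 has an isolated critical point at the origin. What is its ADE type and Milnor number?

Type D8, Milnor number mu = 8.

The Hessian of f at 0 is [[0, 0], [0, 0]] with rank 0, so corank 2. A Groebner basis of the Jacobian ideal J(f) in C{x,y} is {x^2/7 + y^6 - y^2/7, x^3 + y^3, x*y + y^2}; counting standard monomials gives mu = 8. Corank 2; j^3 = 9*y*(x + y)^2 has shape L^2 M (L != M), so D-series; mu = 8 gives D_8.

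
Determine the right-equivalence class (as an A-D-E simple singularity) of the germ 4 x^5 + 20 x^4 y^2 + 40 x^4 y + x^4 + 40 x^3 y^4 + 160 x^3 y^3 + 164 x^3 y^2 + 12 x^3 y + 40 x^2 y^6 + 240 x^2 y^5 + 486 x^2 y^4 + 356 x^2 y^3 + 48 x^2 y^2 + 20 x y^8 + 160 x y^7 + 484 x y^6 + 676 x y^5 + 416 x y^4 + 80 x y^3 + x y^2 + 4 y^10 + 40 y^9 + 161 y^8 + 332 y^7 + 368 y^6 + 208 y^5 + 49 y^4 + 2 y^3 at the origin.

D5

The Hessian of f at 0 has rank 0. Corank 2; j^3 = y^2*(x + 2*y) has shape L^2 M (L != M), so D-series; mu = 5 gives D_5.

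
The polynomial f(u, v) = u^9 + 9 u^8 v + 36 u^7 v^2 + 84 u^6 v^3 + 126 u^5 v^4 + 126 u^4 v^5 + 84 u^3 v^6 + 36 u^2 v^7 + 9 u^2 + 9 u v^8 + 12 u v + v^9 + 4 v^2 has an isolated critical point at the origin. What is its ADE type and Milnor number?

Type A8, Milnor number mu = 8.

The Hessian of f at 0 has rank 1. Corank 1: A-series; mu = 8 gives A_8.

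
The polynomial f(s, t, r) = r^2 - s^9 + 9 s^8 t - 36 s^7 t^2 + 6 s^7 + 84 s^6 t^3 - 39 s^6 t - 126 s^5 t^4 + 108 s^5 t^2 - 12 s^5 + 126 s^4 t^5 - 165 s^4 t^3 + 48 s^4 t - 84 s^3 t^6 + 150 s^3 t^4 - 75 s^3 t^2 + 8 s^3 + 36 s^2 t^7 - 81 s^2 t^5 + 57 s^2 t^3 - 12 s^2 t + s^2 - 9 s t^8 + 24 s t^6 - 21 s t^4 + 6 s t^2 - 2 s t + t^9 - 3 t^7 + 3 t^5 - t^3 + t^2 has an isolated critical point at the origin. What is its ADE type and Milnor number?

The Hessian of f at 0 is [[2, -2, 0], [-2, 2, 0], [0, 0, 2]] with rank 2, so corank 1. A Groebner basis of the Jacobian ideal J(f) in C{s,t,r} is {t^2, s - t, r}; counting standard monomials gives mu = 2. Corank 1: A-series; mu = 2 gives A_2.

Type A_{2}, Milnor number mu = 2.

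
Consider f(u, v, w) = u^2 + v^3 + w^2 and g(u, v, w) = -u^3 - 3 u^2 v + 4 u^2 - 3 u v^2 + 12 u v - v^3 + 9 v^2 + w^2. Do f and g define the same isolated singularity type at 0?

The Hessian of f at 0 has rank 2. Corank 1: A-series; mu = 2 gives A_2. The Hessian of g at 0 has rank 2. Corank 1: A-series; mu = 2 gives A_2. Both have type A_2, hence right-equivalent.

Yes.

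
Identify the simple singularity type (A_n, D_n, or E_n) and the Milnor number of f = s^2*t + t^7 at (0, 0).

Type D8, Milnor number mu = 8.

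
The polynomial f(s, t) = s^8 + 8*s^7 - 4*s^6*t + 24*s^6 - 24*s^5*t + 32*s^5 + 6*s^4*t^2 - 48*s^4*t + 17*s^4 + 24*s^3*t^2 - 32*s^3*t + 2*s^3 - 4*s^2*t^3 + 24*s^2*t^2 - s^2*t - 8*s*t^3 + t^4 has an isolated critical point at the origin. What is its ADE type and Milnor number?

The Hessian of f at 0 is [[0, 0], [0, 0]] with rank 0, so corank 2. A Groebner basis of the Jacobian ideal J(f) in C{s,t} is {s*t^2, -s*t/8 + t^3, s^2 - s*t/2}; counting standard monomials gives mu = 5. Corank 2; j^3 = s^2*(2*s - t) has shape L^2 M (L != M), so D-series; mu = 5 gives D_5.

Type D_5, Milnor number mu = 5.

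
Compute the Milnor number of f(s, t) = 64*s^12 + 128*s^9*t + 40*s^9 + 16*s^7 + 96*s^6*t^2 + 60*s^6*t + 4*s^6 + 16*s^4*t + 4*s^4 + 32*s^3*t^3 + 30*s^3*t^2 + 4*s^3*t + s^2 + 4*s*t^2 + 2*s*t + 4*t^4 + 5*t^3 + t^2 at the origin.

The Hessian of f at 0 has rank 1. Corank 1: A-series; mu = 2 gives A_2.

2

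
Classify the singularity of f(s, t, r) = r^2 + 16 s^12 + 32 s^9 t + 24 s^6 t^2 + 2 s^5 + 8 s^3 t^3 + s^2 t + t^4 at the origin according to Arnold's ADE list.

D_{5}

The Hessian of f at 0 has rank 1. Corank 2; j^3 = s^2*t has shape L^2 M (L != M), so D-series; mu = 5 gives D_5.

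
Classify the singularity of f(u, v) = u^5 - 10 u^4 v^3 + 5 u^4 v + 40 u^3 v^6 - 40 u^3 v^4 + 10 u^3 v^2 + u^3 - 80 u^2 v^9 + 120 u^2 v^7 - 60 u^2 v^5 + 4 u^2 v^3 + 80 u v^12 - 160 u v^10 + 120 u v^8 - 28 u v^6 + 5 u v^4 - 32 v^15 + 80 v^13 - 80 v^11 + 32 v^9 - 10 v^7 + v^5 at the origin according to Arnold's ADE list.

E_8

The Hessian of f at 0 has rank 0. Corank 2; j^3 = u^3 is a perfect cube, so E-series; the 5-jet and mu = 8 give E_8.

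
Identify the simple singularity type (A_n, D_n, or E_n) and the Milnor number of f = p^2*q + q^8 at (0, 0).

The Hessian of f at 0 is [[0, 0], [0, 0]] with rank 0, so corank 2. A Groebner basis of the Jacobian ideal J(f) in C{p,q} is {p^2/8 + q^7, p^3, p*q}; counting standard monomials gives mu = 9. Corank 2; j^3 = p^2*q has shape L^2 M (L != M), so D-series; mu = 9 gives D_9.

Type D9, Milnor number mu = 9.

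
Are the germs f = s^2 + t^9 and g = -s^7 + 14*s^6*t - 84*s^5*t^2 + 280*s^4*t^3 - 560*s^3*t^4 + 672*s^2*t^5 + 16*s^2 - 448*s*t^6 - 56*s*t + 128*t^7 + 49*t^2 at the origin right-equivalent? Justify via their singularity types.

No.

The Hessian of f at 0 has rank 1. Corank 1: A-series; mu = 8 gives A_8. The Hessian of g at 0 has rank 1. Corank 1: A-series; mu = 6 gives A_6. f is A_8 but g is A_6, hence not right-equivalent.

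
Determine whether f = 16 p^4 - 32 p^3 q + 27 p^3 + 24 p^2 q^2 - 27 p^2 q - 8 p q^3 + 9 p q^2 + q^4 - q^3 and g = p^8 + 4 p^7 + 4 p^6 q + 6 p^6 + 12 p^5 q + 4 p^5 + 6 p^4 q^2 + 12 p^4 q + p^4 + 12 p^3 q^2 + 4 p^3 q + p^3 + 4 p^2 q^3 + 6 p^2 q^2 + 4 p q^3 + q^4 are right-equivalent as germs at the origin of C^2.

The Hessian of f at 0 has rank 0. Corank 2; j^3 = (3*p - q)^3 is a perfect cube, so E-series; the 4-jet and mu = 6 give E_6. The Hessian of g at 0 has rank 0. Corank 2; j^3 = p^3 is a perfect cube, so E-series; the 4-jet and mu = 6 give E_6. Both have type E_6, hence right-equivalent.

Yes.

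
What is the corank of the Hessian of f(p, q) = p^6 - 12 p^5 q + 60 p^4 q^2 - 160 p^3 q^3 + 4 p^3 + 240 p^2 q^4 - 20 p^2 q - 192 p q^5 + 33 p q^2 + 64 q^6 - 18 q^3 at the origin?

The Hessian at 0 is [[0, 0], [0, 0]] of rank 0; hence corank 2.

2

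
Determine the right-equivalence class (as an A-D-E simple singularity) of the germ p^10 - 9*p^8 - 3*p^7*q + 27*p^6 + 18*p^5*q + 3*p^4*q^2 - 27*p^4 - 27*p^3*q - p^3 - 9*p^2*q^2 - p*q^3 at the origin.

The Hessian of f at 0 has rank 0. Corank 2; j^3 = -p^3 is a perfect cube, so E-series; the 4-jet and mu = 7 give E_7.

E_7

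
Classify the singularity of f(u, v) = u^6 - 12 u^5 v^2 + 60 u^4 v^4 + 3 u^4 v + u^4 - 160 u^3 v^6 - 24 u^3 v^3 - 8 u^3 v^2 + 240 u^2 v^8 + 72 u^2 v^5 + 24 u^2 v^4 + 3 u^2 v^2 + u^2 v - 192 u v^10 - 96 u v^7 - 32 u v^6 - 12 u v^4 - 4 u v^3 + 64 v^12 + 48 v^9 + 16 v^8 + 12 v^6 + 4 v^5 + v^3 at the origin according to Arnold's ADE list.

D_4

The Hessian of f at 0 has rank 0. Corank 2; j^3 = v*(u^2 + v^2) splits into three distinct lines over C (the quadratic factor has nonzero discriminant), so D_4.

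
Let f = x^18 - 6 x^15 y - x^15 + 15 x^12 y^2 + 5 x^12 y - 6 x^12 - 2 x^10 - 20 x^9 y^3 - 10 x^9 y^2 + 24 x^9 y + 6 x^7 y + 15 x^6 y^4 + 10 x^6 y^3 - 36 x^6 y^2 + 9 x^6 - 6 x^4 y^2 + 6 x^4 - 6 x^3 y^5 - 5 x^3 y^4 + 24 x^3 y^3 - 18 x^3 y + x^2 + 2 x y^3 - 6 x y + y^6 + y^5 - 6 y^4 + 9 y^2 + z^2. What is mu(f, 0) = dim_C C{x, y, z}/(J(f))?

The Hessian of f at 0 is [[2, -6, 0], [-6, 18, 0], [0, 0, 2]] with rank 2, so corank 1. A Groebner basis of the Jacobian ideal J(f) in C{x,y,z} is {x/82 + y^3 - 3*y/82, x^2 - 9*y^2, x*y - 3*y^2, z}; counting standard monomials gives mu = 4. Corank 1: A-series; mu = 4 gives A_4.

4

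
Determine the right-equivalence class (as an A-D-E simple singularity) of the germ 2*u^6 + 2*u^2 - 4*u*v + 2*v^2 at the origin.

The Hessian of f at 0 is [[4, -4], [-4, 4]] with rank 1, so corank 1. A Groebner basis of the Jacobian ideal J(f) in C{u,v} is {v^5, u - v}; counting standard monomials gives mu = 5. Corank 1: A-series; mu = 5 gives A_5.

A_{5}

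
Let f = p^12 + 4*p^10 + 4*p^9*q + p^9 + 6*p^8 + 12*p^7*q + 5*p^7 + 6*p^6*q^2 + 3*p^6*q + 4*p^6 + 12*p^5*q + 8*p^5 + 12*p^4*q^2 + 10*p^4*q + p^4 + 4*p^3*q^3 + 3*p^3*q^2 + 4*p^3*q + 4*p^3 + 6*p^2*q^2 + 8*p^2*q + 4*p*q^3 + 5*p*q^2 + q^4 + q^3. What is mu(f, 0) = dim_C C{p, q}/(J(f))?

5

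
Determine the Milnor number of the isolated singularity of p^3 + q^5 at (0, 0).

8

The Hessian of f at 0 is [[0, 0], [0, 0]] with rank 0, so corank 2. A Groebner basis of the Jacobian ideal J(f) in C{p,q} is {q^4, p^2}; counting standard monomials gives mu = 8. Corank 2; j^3 = p^3 is a perfect cube, so E-series; the 5-jet and mu = 8 give E_8.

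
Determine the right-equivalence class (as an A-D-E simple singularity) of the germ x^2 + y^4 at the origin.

A_3

The Hessian of f at 0 is [[2, 0], [0, 0]] with rank 1, so corank 1. A Groebner basis of the Jacobian ideal J(f) in C{x,y} is {y^3, x}; counting standard monomials gives mu = 3. Corank 1: A-series; mu = 3 gives A_3.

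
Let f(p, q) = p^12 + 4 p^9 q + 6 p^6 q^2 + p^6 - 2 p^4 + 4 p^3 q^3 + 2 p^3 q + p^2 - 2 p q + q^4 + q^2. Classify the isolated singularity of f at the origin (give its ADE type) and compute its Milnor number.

Type A3, Milnor number mu = 3.

The Hessian of f at 0 has rank 1. Corank 1: A-series; mu = 3 gives A_3.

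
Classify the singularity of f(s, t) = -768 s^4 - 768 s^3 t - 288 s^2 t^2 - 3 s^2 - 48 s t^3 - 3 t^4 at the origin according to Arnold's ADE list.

The Hessian of f at 0 is [[-6, 0], [0, 0]] with rank 1, so corank 1. A Groebner basis of the Jacobian ideal J(f) in C{s,t} is {t^3, s}; counting standard monomials gives mu = 3. Corank 1: A-series; mu = 3 gives A_3.

A_3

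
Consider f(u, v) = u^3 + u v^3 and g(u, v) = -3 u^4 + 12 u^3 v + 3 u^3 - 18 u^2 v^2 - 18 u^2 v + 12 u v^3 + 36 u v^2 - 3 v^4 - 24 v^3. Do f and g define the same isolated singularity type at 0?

The Hessian of f at 0 is [[0, 0], [0, 0]] with rank 0, so corank 2. A Groebner basis of the Jacobian ideal J(f) in C{u,v} is {u^3, u*v^2, 3*u^2 + v^3}; counting standard monomials gives mu = 7. Corank 2; j^3 = u^3 is a perfect cube, so E-series; the 4-jet and mu = 7 give E_7. The Hessian of g at 0 is [[0, 0], [0, 0]] with rank 0, so corank 2. A Groebner basis of the Jacobian ideal J(g) in C{u,v} is {v^4, u*v^2 - 5*v^3/3, u^2 - 4*u*v + 4*v^2}; counting standard monomials gives mu = 6. Corank 2; j^3 = 3*(u - 2*v)^3 is a perfect cube, so E-series; the 4-jet and mu = 6 give E_6. f is E_7 but g is E_6, hence not right-equivalent.

No.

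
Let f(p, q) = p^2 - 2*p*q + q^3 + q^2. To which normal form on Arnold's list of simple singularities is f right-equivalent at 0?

A_2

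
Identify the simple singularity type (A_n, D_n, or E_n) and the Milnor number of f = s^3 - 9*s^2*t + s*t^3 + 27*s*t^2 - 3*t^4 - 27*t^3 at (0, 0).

The Hessian of f at 0 has rank 0. Corank 2; j^3 = (s - 3*t)^3 is a perfect cube, so E-series; the 4-jet and mu = 7 give E_7.

Type E_{7}, Milnor number mu = 7.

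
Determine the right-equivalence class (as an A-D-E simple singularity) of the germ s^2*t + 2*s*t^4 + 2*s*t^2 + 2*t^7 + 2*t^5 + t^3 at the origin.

D_8

The Hessian of f at 0 is [[0, 0], [0, 0]] with rank 0, so corank 2. A Groebner basis of the Jacobian ideal J(f) in C{s,t} is {-s^2/6 + s*t^3 - 4*s*t/3 - 7*t^2/6, s*t + t^4 + t^2, s^3 - 3*s*t^2 - 2*t^3, s^2*t + 2*s*t^2 + t^3}; counting standard monomials gives mu = 8. Corank 2; j^3 = t*(s + t)^2 has shape L^2 M (L != M), so D-series; mu = 8 gives D_8.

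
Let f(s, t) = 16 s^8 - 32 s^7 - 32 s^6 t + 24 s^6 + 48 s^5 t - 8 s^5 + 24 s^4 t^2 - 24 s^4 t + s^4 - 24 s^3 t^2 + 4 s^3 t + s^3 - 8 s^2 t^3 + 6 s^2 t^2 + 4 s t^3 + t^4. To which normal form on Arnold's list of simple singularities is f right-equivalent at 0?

E_6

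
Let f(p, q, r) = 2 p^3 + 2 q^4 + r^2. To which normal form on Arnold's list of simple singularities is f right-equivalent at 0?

E_6

The Hessian of f at 0 has rank 1. Corank 2; j^3 = 2*p^3 is a perfect cube, so E-series; the 4-jet and mu = 6 give E_6.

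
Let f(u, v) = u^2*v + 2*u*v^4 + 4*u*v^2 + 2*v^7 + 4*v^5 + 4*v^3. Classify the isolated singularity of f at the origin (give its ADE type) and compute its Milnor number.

The Hessian of f at 0 is [[0, 0], [0, 0]] with rank 0, so corank 2. A Groebner basis of the Jacobian ideal J(f) in C{u,v} is {-u^2/6 + u*v^3 - 8*u*v/3 - 14*v^2/3, u*v + v^4 + 2*v^2, u^3 - 12*u*v^2 - 16*v^3, u^2*v + 4*u*v^2 + 4*v^3}; counting standard monomials gives mu = 8. Corank 2; j^3 = v*(u + 2*v)^2 has shape L^2 M (L != M), so D-series; mu = 8 gives D_8.

Type D_8, Milnor number mu = 8.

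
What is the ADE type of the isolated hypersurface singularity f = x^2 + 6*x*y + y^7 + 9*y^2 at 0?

A6

The Hessian of f at 0 has rank 1. Corank 1: A-series; mu = 6 gives A_6.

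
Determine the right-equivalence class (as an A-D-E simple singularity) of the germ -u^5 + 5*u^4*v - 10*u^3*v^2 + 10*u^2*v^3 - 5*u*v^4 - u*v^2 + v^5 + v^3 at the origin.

D_{6}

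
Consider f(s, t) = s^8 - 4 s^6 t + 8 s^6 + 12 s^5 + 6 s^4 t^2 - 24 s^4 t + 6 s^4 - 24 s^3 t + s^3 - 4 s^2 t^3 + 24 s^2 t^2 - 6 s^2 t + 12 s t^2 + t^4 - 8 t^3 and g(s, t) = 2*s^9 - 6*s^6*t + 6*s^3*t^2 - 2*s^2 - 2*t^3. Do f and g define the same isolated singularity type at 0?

The Hessian of f at 0 has rank 0. Corank 2; j^3 = (s - 2*t)^3 is a perfect cube, so E-series; the 4-jet and mu = 6 give E_6. The Hessian of g at 0 has rank 1. Corank 1: A-series; mu = 2 gives A_2. f is E_6 but g is A_2, hence not right-equivalent.

No.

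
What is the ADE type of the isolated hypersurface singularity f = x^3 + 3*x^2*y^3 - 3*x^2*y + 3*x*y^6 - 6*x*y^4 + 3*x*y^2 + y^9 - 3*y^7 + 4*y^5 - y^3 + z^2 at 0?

The Hessian of f at 0 has rank 1. Corank 2; j^3 = (x - y)^3 is a perfect cube, so E-series; the 5-jet and mu = 8 give E_8.

E8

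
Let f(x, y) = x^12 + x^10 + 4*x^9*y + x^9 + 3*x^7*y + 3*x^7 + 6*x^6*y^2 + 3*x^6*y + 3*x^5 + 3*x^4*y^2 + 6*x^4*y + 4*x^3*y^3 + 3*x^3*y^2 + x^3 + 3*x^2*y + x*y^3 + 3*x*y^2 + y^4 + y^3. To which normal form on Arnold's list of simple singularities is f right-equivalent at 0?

E_{7}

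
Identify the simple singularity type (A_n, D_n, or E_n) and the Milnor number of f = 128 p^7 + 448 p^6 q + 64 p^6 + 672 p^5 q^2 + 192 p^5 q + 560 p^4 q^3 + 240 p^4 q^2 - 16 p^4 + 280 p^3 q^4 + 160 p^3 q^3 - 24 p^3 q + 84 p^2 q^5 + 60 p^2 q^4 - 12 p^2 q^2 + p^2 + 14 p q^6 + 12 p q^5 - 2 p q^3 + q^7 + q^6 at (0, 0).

Type A_6, Milnor number mu = 6.

The Hessian of f at 0 has rank 1. Corank 1: A-series; mu = 6 gives A_6.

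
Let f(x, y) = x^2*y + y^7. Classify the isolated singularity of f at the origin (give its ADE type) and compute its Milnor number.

Type D_{8}, Milnor number mu = 8.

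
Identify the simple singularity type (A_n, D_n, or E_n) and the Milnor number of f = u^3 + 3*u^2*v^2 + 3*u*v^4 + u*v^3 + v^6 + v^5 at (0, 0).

Type E_{7}, Milnor number mu = 7.

The Hessian of f at 0 has rank 0. Corank 2; j^3 = u^3 is a perfect cube, so E-series; the 4-jet and mu = 7 give E_7.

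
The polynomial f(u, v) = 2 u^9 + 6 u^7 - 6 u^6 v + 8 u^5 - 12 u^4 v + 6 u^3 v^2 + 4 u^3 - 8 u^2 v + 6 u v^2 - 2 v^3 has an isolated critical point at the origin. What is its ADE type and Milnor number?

Type D_4, Milnor number mu = 4.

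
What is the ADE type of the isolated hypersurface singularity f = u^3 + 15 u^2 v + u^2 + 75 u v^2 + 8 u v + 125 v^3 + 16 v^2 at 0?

A2

The Hessian of f at 0 has rank 1. Corank 1: A-series; mu = 2 gives A_2.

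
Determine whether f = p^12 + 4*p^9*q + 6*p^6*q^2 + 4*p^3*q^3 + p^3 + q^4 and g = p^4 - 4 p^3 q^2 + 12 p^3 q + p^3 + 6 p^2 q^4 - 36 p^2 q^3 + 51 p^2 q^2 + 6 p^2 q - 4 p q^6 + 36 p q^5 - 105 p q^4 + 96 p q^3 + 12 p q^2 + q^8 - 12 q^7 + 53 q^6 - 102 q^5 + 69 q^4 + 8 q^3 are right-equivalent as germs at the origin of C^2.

Yes.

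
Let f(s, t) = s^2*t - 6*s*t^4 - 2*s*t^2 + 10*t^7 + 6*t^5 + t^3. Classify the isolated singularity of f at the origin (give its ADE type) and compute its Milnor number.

The Hessian of f at 0 has rank 0. Corank 2; j^3 = t*(s - t)^2 has shape L^2 M (L != M), so D-series; mu = 8 gives D_8.

Type D_8, Milnor number mu = 8.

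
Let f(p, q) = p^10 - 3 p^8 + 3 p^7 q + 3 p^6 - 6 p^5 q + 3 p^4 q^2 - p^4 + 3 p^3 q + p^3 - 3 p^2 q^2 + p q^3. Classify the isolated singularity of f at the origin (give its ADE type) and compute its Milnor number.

Type E_{7}, Milnor number mu = 7.

The Hessian of f at 0 has rank 0. Corank 2; j^3 = p^3 is a perfect cube, so E-series; the 4-jet and mu = 7 give E_7.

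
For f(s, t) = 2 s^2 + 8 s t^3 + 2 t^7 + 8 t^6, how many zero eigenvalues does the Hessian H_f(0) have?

1

Hessian at 0 has rank 1.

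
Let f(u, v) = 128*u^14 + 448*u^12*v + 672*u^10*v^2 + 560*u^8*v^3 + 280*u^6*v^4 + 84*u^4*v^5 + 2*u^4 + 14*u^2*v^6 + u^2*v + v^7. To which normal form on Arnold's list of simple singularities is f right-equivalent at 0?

D_8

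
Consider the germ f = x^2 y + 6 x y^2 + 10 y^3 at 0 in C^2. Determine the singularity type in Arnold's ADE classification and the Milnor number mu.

Type D_4, Milnor number mu = 4.

The Hessian of f at 0 is [[0, 0], [0, 0]] with rank 0, so corank 2. A Groebner basis of the Jacobian ideal J(f) in C{x,y} is {y^3, x^2 - 6*y^2, x*y + 3*y^2}; counting standard monomials gives mu = 4. Corank 2; j^3 = y*(x^2 + 6*x*y + 10*y^2) splits into three distinct lines over C (the quadratic factor has nonzero discriminant), so D_4.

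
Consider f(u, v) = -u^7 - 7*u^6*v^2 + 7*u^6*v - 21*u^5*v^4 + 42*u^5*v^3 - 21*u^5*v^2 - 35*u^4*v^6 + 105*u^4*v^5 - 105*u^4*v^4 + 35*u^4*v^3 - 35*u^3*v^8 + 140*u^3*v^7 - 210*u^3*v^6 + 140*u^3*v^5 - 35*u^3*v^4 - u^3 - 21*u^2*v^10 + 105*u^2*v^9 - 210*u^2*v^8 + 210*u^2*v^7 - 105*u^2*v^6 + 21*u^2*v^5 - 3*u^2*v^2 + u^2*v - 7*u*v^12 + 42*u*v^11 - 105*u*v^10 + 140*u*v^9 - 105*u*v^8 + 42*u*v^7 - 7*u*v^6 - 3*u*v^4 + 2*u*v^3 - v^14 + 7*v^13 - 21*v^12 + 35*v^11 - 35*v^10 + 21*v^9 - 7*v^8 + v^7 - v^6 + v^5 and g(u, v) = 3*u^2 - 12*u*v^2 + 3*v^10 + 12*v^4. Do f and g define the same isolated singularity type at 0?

No.

The Hessian of f at 0 has rank 0. Corank 2; j^3 = -u^2*(u - v) has shape L^2 M (L != M), so D-series; mu = 8 gives D_8. The Hessian of g at 0 has rank 1. Corank 1: A-series; mu = 9 gives A_9. f is D_8 but g is A_9, hence not right-equivalent.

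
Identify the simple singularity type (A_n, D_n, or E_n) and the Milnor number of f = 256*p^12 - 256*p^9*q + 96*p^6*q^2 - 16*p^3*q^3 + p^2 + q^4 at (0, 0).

The Hessian of f at 0 has rank 1. Corank 1: A-series; mu = 3 gives A_3.

Type A_3, Milnor number mu = 3.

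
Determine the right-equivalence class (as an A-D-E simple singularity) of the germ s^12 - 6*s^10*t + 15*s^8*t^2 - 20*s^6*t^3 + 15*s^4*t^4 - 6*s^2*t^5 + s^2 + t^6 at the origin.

A_{5}

The Hessian of f at 0 has rank 1. Corank 1: A-series; mu = 5 gives A_5.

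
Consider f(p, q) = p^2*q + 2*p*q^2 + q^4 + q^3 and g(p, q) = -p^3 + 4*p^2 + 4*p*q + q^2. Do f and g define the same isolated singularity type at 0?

No.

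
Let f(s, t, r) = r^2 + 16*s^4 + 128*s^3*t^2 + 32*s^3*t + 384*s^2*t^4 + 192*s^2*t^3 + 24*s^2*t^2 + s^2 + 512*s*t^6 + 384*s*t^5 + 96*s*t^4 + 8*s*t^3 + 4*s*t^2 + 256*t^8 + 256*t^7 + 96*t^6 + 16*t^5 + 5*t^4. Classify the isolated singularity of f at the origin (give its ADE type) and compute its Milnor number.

The Hessian of f at 0 has rank 2. Corank 1: A-series; mu = 3 gives A_3.

Type A3, Milnor number mu = 3.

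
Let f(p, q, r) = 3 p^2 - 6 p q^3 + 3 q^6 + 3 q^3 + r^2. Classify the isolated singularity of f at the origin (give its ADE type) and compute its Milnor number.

The Hessian of f at 0 has rank 2. Corank 1: A-series; mu = 2 gives A_2.

Type A_{2}, Milnor number mu = 2.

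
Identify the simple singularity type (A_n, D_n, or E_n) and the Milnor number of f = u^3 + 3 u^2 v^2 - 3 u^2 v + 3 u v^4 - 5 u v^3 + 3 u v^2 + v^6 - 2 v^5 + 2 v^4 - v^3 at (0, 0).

The Hessian of f at 0 has rank 0. Corank 2; j^3 = (u - v)^3 is a perfect cube, so E-series; the 4-jet and mu = 7 give E_7.

Type E_{7}, Milnor number mu = 7.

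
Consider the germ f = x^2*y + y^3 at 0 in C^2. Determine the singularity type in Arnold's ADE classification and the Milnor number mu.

The Hessian of f at 0 has rank 0. Corank 2; j^3 = y*(x^2 + y^2) splits into three distinct lines over C (the quadratic factor has nonzero discriminant), so D_4.

Type D_4, Milnor number mu = 4.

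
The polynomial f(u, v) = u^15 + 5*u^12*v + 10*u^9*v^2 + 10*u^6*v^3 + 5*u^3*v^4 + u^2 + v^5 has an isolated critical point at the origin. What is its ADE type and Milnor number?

Type A4, Milnor number mu = 4.

The Hessian of f at 0 has rank 1. Corank 1: A-series; mu = 4 gives A_4.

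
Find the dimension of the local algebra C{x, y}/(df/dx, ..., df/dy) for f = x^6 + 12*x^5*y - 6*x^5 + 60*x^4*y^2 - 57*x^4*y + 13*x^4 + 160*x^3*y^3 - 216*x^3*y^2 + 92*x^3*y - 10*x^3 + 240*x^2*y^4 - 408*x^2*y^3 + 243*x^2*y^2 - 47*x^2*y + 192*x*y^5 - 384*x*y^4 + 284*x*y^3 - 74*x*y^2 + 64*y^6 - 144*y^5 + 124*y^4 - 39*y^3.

4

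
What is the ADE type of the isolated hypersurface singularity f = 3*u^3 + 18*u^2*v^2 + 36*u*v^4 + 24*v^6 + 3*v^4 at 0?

E6

The Hessian of f at 0 has rank 0. Corank 2; j^3 = 3*u^3 is a perfect cube, so E-series; the 4-jet and mu = 6 give E_6.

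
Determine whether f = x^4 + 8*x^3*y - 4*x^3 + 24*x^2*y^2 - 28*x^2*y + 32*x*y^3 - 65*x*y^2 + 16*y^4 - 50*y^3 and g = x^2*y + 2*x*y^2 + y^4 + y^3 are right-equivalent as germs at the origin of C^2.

The Hessian of f at 0 is [[0, 0], [0, 0]] with rank 0, so corank 2. A Groebner basis of the Jacobian ideal J(f) in C{x,y} is {x*y^2 - 10*x*y - 25*y^2, 4*x*y + y^3 + 10*y^2, x^2 + 9*x*y/2 + 5*y^2}; counting standard monomials gives mu = 5. Corank 2; j^3 = -(x + 2*y)*(2*x + 5*y)^2 has shape L^2 M (L != M), so D-series; mu = 5 gives D_5. The Hessian of g at 0 is [[0, 0], [0, 0]] with rank 0, so corank 2. A Groebner basis of the Jacobian ideal J(g) in C{x,y} is {x^3 - x^2/4 + y^2/4, x^2/4 + y^3 - y^2/4, x*y + y^2}; counting standard monomials gives mu = 5. Corank 2; j^3 = y*(x + y)^2 has shape L^2 M (L != M), so D-series; mu = 5 gives D_5. Both have type D_5, hence right-equivalent.

Yes.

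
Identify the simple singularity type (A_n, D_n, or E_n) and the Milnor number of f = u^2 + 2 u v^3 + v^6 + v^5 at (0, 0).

Type A_4, Milnor number mu = 4.

The Hessian of f at 0 has rank 1. Corank 1: A-series; mu = 4 gives A_4.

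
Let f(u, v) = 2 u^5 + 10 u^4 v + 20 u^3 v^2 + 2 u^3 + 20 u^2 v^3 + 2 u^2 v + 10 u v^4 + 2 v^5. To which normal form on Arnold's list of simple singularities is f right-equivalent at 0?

D6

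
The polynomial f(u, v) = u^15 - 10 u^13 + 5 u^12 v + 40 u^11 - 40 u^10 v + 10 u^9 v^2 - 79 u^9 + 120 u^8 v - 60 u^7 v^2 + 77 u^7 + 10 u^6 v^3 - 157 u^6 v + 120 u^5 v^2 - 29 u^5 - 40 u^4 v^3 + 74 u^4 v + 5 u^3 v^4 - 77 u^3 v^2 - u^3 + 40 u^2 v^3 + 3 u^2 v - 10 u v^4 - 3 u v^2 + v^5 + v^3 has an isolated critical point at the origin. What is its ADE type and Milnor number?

The Hessian of f at 0 has rank 0. Corank 2; j^3 = -(u - v)^3 is a perfect cube, so E-series; the 5-jet and mu = 8 give E_8.

Type E_{8}, Milnor number mu = 8.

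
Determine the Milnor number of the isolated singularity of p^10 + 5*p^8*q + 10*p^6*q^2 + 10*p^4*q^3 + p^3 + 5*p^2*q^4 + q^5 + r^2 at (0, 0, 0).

8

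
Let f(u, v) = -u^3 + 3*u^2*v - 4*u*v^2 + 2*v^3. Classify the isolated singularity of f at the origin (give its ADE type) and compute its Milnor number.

Type D_{4}, Milnor number mu = 4.

The Hessian of f at 0 has rank 0. Corank 2; j^3 = -(u - v)*(u^2 - 2*u*v + 2*v^2) splits into three distinct lines over C (the quadratic factor has nonzero discriminant), so D_4.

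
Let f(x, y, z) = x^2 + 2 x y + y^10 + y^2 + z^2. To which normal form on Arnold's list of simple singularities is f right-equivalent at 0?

A_9

The Hessian of f at 0 has rank 2. Corank 1: A-series; mu = 9 gives A_9.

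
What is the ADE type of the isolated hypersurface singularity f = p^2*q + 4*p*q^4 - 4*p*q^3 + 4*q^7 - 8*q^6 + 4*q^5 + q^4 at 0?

The Hessian of f at 0 is [[0, 0], [0, 0]] with rank 0, so corank 2. A Groebner basis of the Jacobian ideal J(f) in C{p,q} is {p*q^2, -p*q/2 + q^3, p^2 + 2*p*q}; counting standard monomials gives mu = 5. Corank 2; j^3 = p^2*q has shape L^2 M (L != M), so D-series; mu = 5 gives D_5.

D_{5}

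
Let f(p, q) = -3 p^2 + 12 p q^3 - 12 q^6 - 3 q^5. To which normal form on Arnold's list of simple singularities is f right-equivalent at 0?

A4

The Hessian of f at 0 has rank 1. Corank 1: A-series; mu = 4 gives A_4.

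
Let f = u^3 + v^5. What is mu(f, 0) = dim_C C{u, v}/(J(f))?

The Hessian of f at 0 is [[0, 0], [0, 0]] with rank 0, so corank 2. A Groebner basis of the Jacobian ideal J(f) in C{u,v} is {v^4, u^2}; counting standard monomials gives mu = 8. Corank 2; j^3 = u^3 is a perfect cube, so E-series; the 5-jet and mu = 8 give E_8.

8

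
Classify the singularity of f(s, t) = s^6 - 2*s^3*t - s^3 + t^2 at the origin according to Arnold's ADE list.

A_2

The Hessian of f at 0 has rank 1. Corank 1: A-series; mu = 2 gives A_2.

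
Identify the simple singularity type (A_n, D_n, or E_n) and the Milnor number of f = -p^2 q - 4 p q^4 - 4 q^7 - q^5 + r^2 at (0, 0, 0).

Type D_6, Milnor number mu = 6.

The Hessian of f at 0 has rank 1. Corank 2; j^3 = -p^2*q has shape L^2 M (L != M), so D-series; mu = 6 gives D_6.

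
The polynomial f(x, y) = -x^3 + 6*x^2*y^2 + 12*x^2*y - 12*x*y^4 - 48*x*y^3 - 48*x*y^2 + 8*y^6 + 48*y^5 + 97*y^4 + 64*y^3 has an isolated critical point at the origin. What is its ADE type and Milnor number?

Type E6, Milnor number mu = 6.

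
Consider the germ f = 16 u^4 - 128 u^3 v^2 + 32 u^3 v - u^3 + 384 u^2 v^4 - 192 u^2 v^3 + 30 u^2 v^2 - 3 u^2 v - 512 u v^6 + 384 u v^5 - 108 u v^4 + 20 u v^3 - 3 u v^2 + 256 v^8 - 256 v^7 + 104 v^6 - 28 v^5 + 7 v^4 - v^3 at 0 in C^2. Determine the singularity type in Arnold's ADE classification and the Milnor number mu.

Type E6, Milnor number mu = 6.

The Hessian of f at 0 is [[0, 0], [0, 0]] with rank 0, so corank 2. A Groebner basis of the Jacobian ideal J(f) in C{u,v} is {u^3 + 3*u^2/4 + 3*u*v/2 + 3*v^2/4, u^2*v - u^2 - 2*u*v - v^2, 5*u^2/4 + u*v^2 + 5*u*v/2 + 5*v^2/4, -3*u^2/2 - 3*u*v + v^3 - 3*v^2/2}; counting standard monomials gives mu = 6. Corank 2; j^3 = -(u + v)^3 is a perfect cube, so E-series; the 4-jet and mu = 6 give E_6.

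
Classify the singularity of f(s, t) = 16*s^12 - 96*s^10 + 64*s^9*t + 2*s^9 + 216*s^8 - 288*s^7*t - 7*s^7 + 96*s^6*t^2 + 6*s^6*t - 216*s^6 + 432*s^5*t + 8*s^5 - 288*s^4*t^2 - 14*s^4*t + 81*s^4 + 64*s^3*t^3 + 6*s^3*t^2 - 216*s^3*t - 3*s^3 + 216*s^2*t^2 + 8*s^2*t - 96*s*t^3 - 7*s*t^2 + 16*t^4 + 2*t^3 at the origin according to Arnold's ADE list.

The Hessian of f at 0 is [[0, 0], [0, 0]] with rank 0, so corank 2. A Groebner basis of the Jacobian ideal J(f) in C{s,t} is {s*t^2 + s*t/12 - t^2/12, s*t/12 + t^3 - t^2/12, s^2 - 5*s*t/3 + 2*t^2/3}; counting standard monomials gives mu = 5. Corank 2; j^3 = -(s - t)^2*(3*s - 2*t) has shape L^2 M (L != M), so D-series; mu = 5 gives D_5.

D_{5}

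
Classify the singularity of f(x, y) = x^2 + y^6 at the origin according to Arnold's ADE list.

A_{5}

The Hessian of f at 0 has rank 1. Corank 1: A-series; mu = 5 gives A_5.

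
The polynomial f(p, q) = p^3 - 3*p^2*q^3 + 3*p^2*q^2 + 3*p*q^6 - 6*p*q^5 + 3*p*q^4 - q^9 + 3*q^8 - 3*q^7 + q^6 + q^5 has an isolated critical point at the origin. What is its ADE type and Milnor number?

Type E8, Milnor number mu = 8.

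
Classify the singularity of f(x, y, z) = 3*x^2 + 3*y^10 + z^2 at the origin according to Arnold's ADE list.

A_{9}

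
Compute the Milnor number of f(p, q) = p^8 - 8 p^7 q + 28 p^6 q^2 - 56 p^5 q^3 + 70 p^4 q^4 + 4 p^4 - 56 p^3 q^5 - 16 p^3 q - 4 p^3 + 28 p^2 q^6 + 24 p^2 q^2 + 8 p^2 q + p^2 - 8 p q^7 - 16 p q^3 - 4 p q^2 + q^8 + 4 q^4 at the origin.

The Hessian of f at 0 has rank 1. Corank 1: A-series; mu = 7 gives A_7.

7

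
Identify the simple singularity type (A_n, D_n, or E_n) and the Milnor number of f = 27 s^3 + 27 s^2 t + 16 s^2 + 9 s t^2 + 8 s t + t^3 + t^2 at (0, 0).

Type A_{2}, Milnor number mu = 2.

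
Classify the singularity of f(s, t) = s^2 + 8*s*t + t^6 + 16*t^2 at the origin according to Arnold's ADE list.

A_{5}

The Hessian of f at 0 has rank 1. Corank 1: A-series; mu = 5 gives A_5.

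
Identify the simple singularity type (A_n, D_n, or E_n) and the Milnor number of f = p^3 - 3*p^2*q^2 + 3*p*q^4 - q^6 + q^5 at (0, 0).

The Hessian of f at 0 is [[0, 0], [0, 0]] with rank 0, so corank 2. A Groebner basis of the Jacobian ideal J(f) in C{p,q} is {q^4, p^3, -p^2/2 + p*q^2}; counting standard monomials gives mu = 8. Corank 2; j^3 = p^3 is a perfect cube, so E-series; the 5-jet and mu = 8 give E_8.

Type E8, Milnor number mu = 8.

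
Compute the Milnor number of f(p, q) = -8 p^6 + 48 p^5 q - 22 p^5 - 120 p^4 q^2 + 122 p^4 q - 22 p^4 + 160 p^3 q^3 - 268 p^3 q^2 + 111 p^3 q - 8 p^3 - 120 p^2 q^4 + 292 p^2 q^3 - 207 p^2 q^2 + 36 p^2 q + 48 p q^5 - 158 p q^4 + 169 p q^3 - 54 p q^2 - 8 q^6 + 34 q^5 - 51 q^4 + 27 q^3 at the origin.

7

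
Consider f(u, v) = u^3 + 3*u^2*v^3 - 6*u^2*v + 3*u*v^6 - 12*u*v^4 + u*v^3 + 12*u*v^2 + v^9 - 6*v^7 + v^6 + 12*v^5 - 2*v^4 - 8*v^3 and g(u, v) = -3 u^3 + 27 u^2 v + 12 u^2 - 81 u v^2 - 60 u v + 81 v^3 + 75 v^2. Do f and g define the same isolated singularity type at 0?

The Hessian of f at 0 is [[0, 0], [0, 0]] with rank 0, so corank 2. A Groebner basis of the Jacobian ideal J(f) in C{u,v} is {u^3 - 6*u^2*v - 48*u^2 + 192*u*v - 192*v^2, 6*u^2 + u*v^2 - 24*u*v + 24*v^2, 3*u^2 - 12*u*v + v^3 + 12*v^2}; counting standard monomials gives mu = 7. Corank 2; j^3 = (u - 2*v)^3 is a perfect cube, so E-series; the 4-jet and mu = 7 give E_7. The Hessian of g at 0 is [[24, -60], [-60, 150]] with rank 1, so corank 1. A Groebner basis of the Jacobian ideal J(g) in C{u,v} is {v^2, u - 5*v/2}; counting standard monomials gives mu = 2. Corank 1: A-series; mu = 2 gives A_2. f is E_7 but g is A_2, hence not right-equivalent.

No.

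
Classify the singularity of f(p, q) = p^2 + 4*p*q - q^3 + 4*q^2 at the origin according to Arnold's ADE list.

A_2

The Hessian of f at 0 is [[2, 4], [4, 8]] with rank 1, so corank 1. A Groebner basis of the Jacobian ideal J(f) in C{p,q} is {q^2, p + 2*q}; counting standard monomials gives mu = 2. Corank 1: A-series; mu = 2 gives A_2.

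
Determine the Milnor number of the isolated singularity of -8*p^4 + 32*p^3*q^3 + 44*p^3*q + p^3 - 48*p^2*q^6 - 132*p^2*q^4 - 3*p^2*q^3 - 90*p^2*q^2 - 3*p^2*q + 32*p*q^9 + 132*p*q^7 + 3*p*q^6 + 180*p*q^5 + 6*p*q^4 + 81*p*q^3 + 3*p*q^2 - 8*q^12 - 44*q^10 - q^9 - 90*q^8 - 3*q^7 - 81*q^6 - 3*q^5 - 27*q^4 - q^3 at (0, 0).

7

The Hessian of f at 0 has rank 0. Corank 2; j^3 = (p - q)^3 is a perfect cube, so E-series; the 4-jet and mu = 7 give E_7.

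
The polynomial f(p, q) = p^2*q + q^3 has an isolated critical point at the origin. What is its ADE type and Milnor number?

The Hessian of f at 0 is [[0, 0], [0, 0]] with rank 0, so corank 2. A Groebner basis of the Jacobian ideal J(f) in C{p,q} is {q^3, p^2 + 3*q^2, p*q}; counting standard monomials gives mu = 4. Corank 2; j^3 = q*(p^2 + q^2) splits into three distinct lines over C (the quadratic factor has nonzero discriminant), so D_4.

Type D_{4}, Milnor number mu = 4.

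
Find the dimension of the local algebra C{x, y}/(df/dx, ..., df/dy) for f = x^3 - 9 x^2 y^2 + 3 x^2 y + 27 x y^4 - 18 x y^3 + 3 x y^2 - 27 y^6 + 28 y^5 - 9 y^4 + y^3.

The Hessian of f at 0 has rank 0. Corank 2; j^3 = (x + y)^3 is a perfect cube, so E-series; the 5-jet and mu = 8 give E_8.

8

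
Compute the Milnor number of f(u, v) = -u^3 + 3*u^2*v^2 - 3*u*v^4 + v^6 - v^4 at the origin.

6

The Hessian of f at 0 is [[0, 0], [0, 0]] with rank 0, so corank 2. A Groebner basis of the Jacobian ideal J(f) in C{u,v} is {u^3, u^2*v, -u^2/2 + u*v^2, v^3}; counting standard monomials gives mu = 6. Corank 2; j^3 = -u^3 is a perfect cube, so E-series; the 4-jet and mu = 6 give E_6.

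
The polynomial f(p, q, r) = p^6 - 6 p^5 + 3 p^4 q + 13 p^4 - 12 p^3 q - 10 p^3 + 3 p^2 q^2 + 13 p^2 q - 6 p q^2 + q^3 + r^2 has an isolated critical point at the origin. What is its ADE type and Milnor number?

Type D_{4}, Milnor number mu = 4.

The Hessian of f at 0 is [[0, 0, 0], [0, 0, 0], [0, 0, 2]] with rank 1, so corank 2. A Groebner basis of the Jacobian ideal J(f) in C{p,q,r} is {q^3, p^2 - 3*q^2/11, p*q - 6*q^2/11, r}; counting standard monomials gives mu = 4. Corank 2; j^3 = -(2*p - q)*(5*p^2 - 4*p*q + q^2) splits into three distinct lines over C (the quadratic factor has nonzero discriminant), so D_4.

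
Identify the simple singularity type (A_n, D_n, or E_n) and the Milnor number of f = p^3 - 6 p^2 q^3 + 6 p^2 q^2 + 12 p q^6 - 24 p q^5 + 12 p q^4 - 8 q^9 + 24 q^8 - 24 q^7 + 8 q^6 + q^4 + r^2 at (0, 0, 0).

The Hessian of f at 0 has rank 1. Corank 2; j^3 = p^3 is a perfect cube, so E-series; the 4-jet and mu = 6 give E_6.

Type E_6, Milnor number mu = 6.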